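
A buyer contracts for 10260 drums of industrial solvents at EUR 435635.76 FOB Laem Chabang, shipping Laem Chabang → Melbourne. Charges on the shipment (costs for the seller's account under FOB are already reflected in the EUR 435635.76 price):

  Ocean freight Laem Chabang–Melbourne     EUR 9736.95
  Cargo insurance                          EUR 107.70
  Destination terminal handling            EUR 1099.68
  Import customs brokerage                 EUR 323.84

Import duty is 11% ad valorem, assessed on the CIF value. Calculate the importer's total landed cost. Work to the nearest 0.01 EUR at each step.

FOB: the seller bears costs until goods are on board at the origin port; the buyer bears freight, insurance and all costs thereafter.
CIF value = FOB price + freight + insurance = 435635.76 + 9736.95 + 107.70 = 445480.41
Import duty = 445480.41 × 11% = 49002.85
Buyer bears: freight 9736.95 + insurance 107.70 + destination terminal 1099.68 + brokerage 323.84 + duty 49002.85 = 60271.02
Landed cost = invoice 435635.76 + 60271.02 = 495906.78

Total landed cost: EUR 495906.78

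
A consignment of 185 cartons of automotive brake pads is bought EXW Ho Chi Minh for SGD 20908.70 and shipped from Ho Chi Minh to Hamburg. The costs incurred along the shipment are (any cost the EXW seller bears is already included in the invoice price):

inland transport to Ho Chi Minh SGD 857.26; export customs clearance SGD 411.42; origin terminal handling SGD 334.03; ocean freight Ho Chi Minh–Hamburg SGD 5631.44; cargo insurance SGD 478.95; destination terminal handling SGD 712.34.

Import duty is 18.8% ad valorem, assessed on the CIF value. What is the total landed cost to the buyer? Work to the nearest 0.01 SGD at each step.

EXW: the seller makes goods available at their premises; the buyer bears all onward costs.
CIF value = EXW price + inland to port + export clearance + origin terminal + freight + insurance = 20908.70 + 857.26 + 411.42 + 334.03 + 5631.44 + 478.95 = 28621.80
Import duty = 28621.80 × 18.8% = 5380.90
Buyer bears: inland to port 857.26 + export clearance 411.42 + origin terminal 334.03 + freight 5631.44 + insurance 478.95 + destination terminal 712.34 + duty 5380.90 = 13806.34
Landed cost = invoice 20908.70 + 13806.34 = 34715.04

Total landed cost: SGD 34715.04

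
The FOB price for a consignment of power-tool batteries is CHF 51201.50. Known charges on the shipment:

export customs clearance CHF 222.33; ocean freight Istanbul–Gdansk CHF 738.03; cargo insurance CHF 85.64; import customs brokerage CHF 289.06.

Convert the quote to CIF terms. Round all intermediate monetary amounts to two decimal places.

Not relevant to the conversion: export clearance — on the seller under both FOB and CIF; already in the FOB price and stays in the CIF price. brokerage — on the buyer under both terms; not part of either seller's price.
From FOB to CIF, the seller additionally bears: freight, insurance.
CIF price = 51201.50 + 738.03 + 85.64 = 52025.17

CIF price: CHF 52025.17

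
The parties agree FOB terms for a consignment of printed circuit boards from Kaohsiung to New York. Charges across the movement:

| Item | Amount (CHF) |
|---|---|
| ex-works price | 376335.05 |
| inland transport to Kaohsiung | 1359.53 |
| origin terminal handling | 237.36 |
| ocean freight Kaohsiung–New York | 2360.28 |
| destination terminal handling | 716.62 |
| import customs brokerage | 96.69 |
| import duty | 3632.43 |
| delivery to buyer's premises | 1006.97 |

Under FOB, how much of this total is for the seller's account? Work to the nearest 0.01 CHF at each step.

FOB: the seller bears costs until goods are on board at the origin port; the buyer bears freight, insurance and all costs thereafter.
Seller's account: goods 376335.05 + inland to port 1359.53 + origin terminal 237.36 = 377931.94
Buyer's account: freight 2360.28 + destination terminal 716.62 + brokerage 96.69 + duty 3632.43 + delivery 1006.97 = 7812.99

Seller's account: CHF 377931.94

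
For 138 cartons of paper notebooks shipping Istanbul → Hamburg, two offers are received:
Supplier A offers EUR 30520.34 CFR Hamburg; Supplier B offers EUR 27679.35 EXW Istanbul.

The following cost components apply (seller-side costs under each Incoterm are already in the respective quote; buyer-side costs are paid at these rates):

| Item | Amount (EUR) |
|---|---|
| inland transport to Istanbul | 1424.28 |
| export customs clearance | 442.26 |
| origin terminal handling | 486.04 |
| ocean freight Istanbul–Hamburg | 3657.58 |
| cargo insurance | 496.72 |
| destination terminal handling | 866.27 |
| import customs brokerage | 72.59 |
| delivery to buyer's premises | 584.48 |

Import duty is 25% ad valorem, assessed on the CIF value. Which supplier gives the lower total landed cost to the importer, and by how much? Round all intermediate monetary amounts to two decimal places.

Supplier A is cheaper by EUR 3961.46

Supplier A (CFR):
CIF value = CFR price + insurance = 30520.34 + 496.72 = 31017.06
Import duty = 31017.06 × 25% = 7754.27
Buyer bears (A): 496.72 + 866.27 + 72.59 + 584.48 = 2020.06
Landed cost (A) = invoice 30520.34 + 2020.06 + duty 7754.27 = 40294.67
Supplier B (EXW):
CIF value = EXW price + inland to port + export clearance + origin terminal + freight + insurance = 27679.35 + 1424.28 + 442.26 + 486.04 + 3657.58 + 496.72 = 34186.23
Import duty = 34186.23 × 25% = 8546.56
Buyer bears (B): 1424.28 + 442.26 + 486.04 + 3657.58 + 496.72 + 866.27 + 72.59 + 584.48 = 8030.22
Landed cost (B) = invoice 27679.35 + 8030.22 + duty 8546.56 = 44256.13
Difference = |40294.67 − 44256.13| = 3961.46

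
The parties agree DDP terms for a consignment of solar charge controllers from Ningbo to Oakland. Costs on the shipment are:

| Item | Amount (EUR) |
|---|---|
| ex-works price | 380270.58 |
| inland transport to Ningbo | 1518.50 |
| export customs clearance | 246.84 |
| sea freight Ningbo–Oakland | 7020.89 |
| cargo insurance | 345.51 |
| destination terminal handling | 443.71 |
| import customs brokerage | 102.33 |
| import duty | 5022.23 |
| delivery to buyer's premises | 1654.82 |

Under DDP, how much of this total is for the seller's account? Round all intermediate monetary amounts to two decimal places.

DDP: the seller bears all costs including import duty.
Seller's account: goods 380270.58 + inland to port 1518.50 + export clearance 246.84 + freight 7020.89 + insurance 345.51 + destination terminal 443.71 + brokerage 102.33 + duty 5022.23 + delivery 1654.82 = 396625.41
Buyer's account: 0.00

Seller's account: EUR 396625.41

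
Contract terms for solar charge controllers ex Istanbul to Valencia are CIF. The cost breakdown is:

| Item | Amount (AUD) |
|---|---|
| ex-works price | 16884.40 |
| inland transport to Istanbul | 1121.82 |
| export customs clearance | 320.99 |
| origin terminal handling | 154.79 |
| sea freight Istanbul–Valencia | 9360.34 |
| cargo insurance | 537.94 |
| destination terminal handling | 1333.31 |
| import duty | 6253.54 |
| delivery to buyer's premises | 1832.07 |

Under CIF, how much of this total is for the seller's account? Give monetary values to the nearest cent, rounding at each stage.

Seller's account: AUD 28380.28

CIF: the seller pays costs through ocean freight and marine insurance to the destination port.
Seller's account: goods 16884.40 + inland to port 1121.82 + export clearance 320.99 + origin terminal 154.79 + freight 9360.34 + insurance 537.94 = 28380.28
Buyer's account: destination terminal 1333.31 + duty 6253.54 + delivery 1832.07 = 9418.92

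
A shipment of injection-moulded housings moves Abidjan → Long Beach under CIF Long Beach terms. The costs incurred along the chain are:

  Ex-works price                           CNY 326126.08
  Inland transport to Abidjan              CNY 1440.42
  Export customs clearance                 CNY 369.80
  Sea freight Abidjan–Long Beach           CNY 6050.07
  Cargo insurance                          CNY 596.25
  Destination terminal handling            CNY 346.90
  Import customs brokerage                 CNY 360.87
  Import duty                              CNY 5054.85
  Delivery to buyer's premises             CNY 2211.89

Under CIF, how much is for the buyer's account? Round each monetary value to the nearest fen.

CIF: the seller pays costs through ocean freight and marine insurance to the destination port.
Seller's account: goods 326126.08 + inland to port 1440.42 + export clearance 369.80 + freight 6050.07 + insurance 596.25 = 334582.62
Buyer's account: destination terminal 346.90 + brokerage 360.87 + duty 5054.85 + delivery 2211.89 = 7974.51

Buyer's account: CNY 7974.51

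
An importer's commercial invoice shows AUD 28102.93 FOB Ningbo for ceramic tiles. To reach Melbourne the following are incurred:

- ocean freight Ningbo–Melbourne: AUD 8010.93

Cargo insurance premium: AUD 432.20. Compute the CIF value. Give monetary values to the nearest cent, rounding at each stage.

CIF value: AUD 36546.06

CIF = FOB price + freight + insurance
CIF = 28102.93 + 8010.93 + 432.20 = 36546.06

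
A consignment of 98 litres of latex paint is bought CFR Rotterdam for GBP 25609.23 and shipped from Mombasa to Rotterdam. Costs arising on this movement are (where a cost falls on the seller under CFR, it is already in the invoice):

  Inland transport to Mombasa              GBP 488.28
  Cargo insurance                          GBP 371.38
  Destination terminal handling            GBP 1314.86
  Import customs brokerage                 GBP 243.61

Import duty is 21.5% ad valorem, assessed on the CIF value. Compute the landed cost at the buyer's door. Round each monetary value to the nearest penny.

CFR: the seller pays costs through ocean freight to the destination port, but not insurance.
Already in the invoice (seller's account under CFR): inland to port — exclude.
CIF value = CFR price + insurance = 25609.23 + 371.38 = 25980.61
Import duty = 25980.61 × 21.5% = 5585.83
Buyer bears: insurance 371.38 + destination terminal 1314.86 + brokerage 243.61 + duty 5585.83 = 7515.68
Landed cost = invoice 25609.23 + 7515.68 = 33124.91

Total landed cost: GBP 33124.91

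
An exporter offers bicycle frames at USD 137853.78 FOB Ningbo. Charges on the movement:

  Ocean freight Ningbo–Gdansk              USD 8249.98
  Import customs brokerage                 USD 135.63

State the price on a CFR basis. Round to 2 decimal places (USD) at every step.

CFR price: USD 146103.76

Not relevant to the conversion: brokerage — on the buyer under both terms; not part of either seller's price.
From FOB to CFR, the seller additionally bears: freight.
CFR price = 137853.78 + 8249.98 = 146103.76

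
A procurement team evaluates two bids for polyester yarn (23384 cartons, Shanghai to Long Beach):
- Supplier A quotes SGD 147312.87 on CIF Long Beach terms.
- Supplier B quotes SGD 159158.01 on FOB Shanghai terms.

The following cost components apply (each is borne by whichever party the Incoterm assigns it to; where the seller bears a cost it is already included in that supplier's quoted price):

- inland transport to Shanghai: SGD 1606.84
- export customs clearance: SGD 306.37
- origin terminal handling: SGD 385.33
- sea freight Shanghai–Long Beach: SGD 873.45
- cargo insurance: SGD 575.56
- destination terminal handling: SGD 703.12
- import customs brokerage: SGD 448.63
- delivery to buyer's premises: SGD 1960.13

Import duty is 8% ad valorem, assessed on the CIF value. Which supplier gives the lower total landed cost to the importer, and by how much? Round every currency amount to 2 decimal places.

Supplier A (CIF):
The CIF price already equals the CIF value: 147312.87
Import duty = 147312.87 × 8% = 11785.03
Buyer bears (A): 703.12 + 448.63 + 1960.13 = 3111.88
Landed cost (A) = invoice 147312.87 + 3111.88 + duty 11785.03 = 162209.78
Supplier B (FOB):
CIF value = FOB price + freight + insurance = 159158.01 + 873.45 + 575.56 = 160607.02
Import duty = 160607.02 × 8% = 12848.56
Buyer bears (B): 873.45 + 575.56 + 703.12 + 448.63 + 1960.13 = 4560.89
Landed cost (B) = invoice 159158.01 + 4560.89 + duty 12848.56 = 176567.46
Difference = |162209.78 − 176567.46| = 14357.68

Supplier A is cheaper by SGD 14357.68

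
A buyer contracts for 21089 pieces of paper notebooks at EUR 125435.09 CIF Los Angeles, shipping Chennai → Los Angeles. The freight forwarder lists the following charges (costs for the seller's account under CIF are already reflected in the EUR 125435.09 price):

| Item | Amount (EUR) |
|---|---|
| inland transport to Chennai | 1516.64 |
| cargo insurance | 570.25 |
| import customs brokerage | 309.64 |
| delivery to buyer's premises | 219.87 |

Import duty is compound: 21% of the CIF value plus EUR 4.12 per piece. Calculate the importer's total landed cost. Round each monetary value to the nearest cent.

CIF: the seller pays costs through ocean freight and marine insurance to the destination port.
Already in the invoice (seller's account under CIF): inland to port, insurance — exclude.
The CIF price already equals the CIF value: 125435.09
Ad valorem component: 125435.09 × 21% = 26341.37
Specific component: 21089 × 4.12 = 86886.68
Import duty = 26341.37 + 86886.68 = 113228.05
Buyer bears: brokerage 309.64 + delivery 219.87 + duty 113228.05 = 113757.56
Landed cost = invoice 125435.09 + 113757.56 = 239192.65

Total landed cost: EUR 239192.65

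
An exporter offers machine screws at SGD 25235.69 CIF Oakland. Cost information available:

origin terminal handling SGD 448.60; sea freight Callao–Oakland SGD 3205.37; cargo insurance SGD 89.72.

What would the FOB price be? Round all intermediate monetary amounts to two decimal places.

FOB price: SGD 21940.60

Not relevant to the conversion: origin terminal — on the seller under both CIF and FOB; already in the CIF price and stays in the FOB price.
From CIF to FOB, the seller no longer bears: freight, insurance.
FOB price = 25235.69 − 3205.37 − 89.72 = 21940.60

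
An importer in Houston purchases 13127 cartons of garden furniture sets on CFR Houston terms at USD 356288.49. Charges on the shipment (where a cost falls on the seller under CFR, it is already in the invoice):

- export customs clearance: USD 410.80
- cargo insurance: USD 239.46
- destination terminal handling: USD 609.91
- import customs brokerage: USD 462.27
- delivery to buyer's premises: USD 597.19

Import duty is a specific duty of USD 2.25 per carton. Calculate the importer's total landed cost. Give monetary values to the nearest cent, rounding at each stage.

Total landed cost: USD 387733.07

CFR: the seller pays costs through ocean freight to the destination port, but not insurance.
Already in the invoice (seller's account under CFR): export clearance — exclude.
CIF value = CFR price + insurance = 356288.49 + 239.46 = 356527.95
Import duty = 13127 × 2.25 = 29535.75
Buyer bears: insurance 239.46 + destination terminal 609.91 + brokerage 462.27 + delivery 597.19 + duty 29535.75 = 31444.58
Landed cost = invoice 356288.49 + 31444.58 = 387733.07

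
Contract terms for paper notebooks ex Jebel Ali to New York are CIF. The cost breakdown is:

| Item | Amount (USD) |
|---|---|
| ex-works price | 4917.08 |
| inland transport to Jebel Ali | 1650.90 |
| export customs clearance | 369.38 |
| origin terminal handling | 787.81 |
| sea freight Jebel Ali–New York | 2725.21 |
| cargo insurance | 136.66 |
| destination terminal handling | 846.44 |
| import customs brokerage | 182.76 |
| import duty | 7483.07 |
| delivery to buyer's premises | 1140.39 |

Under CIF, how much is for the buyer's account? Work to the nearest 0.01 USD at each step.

Buyer's account: USD 9652.66

CIF: the seller pays costs through ocean freight and marine insurance to the destination port.
Seller's account: goods 4917.08 + inland to port 1650.90 + export clearance 369.38 + origin terminal 787.81 + freight 2725.21 + insurance 136.66 = 10587.04
Buyer's account: destination terminal 846.44 + brokerage 182.76 + duty 7483.07 + delivery 1140.39 = 9652.66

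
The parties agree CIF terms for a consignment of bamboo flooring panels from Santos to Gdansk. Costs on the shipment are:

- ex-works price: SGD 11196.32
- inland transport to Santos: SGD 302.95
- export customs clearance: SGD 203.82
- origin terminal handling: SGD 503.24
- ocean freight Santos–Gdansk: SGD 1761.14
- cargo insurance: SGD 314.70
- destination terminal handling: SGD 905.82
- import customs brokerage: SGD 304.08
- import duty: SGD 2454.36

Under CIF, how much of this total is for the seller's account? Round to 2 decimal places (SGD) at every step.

Seller's account: SGD 14282.17

CIF: the seller pays costs through ocean freight and marine insurance to the destination port.
Seller's account: goods 11196.32 + inland to port 302.95 + export clearance 203.82 + origin terminal 503.24 + freight 1761.14 + insurance 314.70 = 14282.17
Buyer's account: destination terminal 905.82 + brokerage 304.08 + duty 2454.36 = 3664.26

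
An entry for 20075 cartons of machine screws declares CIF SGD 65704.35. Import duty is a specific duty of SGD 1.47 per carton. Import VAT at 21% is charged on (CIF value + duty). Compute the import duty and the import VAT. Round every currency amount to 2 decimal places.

Import duty = 20075 × 1.47 = 29510.25
VAT base = CIF + duty = 65704.35 + 29510.25 = 95214.60
Import VAT = 95214.60 × 21% = 19995.07

Import duty: SGD 29510.25; import VAT: SGD 19995.07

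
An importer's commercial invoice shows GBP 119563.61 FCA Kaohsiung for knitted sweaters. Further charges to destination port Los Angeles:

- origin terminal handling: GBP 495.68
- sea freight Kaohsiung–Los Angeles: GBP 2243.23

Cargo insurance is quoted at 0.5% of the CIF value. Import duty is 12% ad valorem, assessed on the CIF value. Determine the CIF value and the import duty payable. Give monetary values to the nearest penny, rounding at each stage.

Let C be the CIF value. C = FCA price + pre-shipment costs + freight + 0.5% × C
C − 0.5% × C = 119563.61 + 495.68 + 2243.23
0.995 × C = 122302.52
C = 122302.52 / 0.995 = 122917.11
Insurance premium = 0.5% × 122917.11 = 614.59
Import duty = 122917.11 × 12% = 14750.05

CIF value: GBP 122917.11; import duty: GBP 14750.05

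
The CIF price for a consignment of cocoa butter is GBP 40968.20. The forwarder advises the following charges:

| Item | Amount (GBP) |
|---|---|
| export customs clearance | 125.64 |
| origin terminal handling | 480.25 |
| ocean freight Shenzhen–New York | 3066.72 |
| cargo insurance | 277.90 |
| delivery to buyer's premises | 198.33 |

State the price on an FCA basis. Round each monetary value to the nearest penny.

FCA price: GBP 37143.33

Not relevant to the conversion: export clearance — on the seller under both CIF and FCA; already in the CIF price and stays in the FCA price. delivery — on the buyer under both terms; not part of either seller's price.
From CIF to FCA, the seller no longer bears: origin terminal, freight, insurance.
FCA price = 40968.20 − 480.25 − 3066.72 − 277.90 = 37143.33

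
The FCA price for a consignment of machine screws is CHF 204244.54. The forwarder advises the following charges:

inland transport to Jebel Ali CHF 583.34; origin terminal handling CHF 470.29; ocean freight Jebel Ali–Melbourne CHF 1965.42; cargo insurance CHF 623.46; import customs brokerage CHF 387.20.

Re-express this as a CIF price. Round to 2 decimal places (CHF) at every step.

CIF price: CHF 207303.71

Not relevant to the conversion: inland to port — on the seller under both FCA and CIF; already in the FCA price and stays in the CIF price. brokerage — on the buyer under both terms; not part of either seller's price.
From FCA to CIF, the seller additionally bears: origin terminal, freight, insurance.
CIF price = 204244.54 + 470.29 + 1965.42 + 623.46 = 207303.71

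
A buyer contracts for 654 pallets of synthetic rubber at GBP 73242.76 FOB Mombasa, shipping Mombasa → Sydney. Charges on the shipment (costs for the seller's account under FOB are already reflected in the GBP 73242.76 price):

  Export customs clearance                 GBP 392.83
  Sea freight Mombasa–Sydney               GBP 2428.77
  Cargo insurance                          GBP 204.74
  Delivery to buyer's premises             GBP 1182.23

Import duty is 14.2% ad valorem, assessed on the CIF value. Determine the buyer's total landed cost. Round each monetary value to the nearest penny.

FOB: the seller bears costs until goods are on board at the origin port; the buyer bears freight, insurance and all costs thereafter.
Already in the invoice (seller's account under FOB): export clearance — exclude.
CIF value = FOB price + freight + insurance = 73242.76 + 2428.77 + 204.74 = 75876.27
Import duty = 75876.27 × 14.2% = 10774.43
Buyer bears: freight 2428.77 + insurance 204.74 + delivery 1182.23 + duty 10774.43 = 14590.17
Landed cost = invoice 73242.76 + 14590.17 = 87832.93

Total landed cost: GBP 87832.93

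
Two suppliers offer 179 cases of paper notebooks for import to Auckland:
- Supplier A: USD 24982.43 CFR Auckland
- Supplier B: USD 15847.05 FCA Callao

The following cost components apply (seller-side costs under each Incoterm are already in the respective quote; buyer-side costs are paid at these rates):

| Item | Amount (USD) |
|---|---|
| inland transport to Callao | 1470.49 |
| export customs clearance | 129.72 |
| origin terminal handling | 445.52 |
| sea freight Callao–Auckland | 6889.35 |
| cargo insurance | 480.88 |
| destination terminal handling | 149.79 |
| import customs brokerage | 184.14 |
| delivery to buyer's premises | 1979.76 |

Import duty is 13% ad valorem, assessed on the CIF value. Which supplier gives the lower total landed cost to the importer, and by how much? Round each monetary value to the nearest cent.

Supplier B is cheaper by USD 2034.58

Supplier A (CFR):
CIF value = CFR price + insurance = 24982.43 + 480.88 = 25463.31
Import duty = 25463.31 × 13% = 3310.23
Buyer bears (A): 480.88 + 149.79 + 184.14 + 1979.76 = 2794.57
Landed cost (A) = invoice 24982.43 + 2794.57 + duty 3310.23 = 31087.23
Supplier B (FCA):
CIF value = FCA price + origin terminal + freight + insurance = 15847.05 + 445.52 + 6889.35 + 480.88 = 23662.80
Import duty = 23662.80 × 13% = 3076.16
Buyer bears (B): 445.52 + 6889.35 + 480.88 + 149.79 + 184.14 + 1979.76 = 10129.44
Landed cost (B) = invoice 15847.05 + 10129.44 + duty 3076.16 = 29052.65
Difference = |31087.23 − 29052.65| = 2034.58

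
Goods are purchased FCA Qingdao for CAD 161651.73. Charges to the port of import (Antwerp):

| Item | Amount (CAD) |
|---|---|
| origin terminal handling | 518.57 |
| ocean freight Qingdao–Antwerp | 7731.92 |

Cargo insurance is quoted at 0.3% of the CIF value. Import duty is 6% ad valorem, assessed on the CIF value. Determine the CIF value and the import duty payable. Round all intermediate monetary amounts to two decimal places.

CIF value: CAD 170413.46; import duty: CAD 10224.81

Let C be the CIF value. C = FCA price + pre-shipment costs + freight + 0.3% × C
C − 0.3% × C = 161651.73 + 518.57 + 7731.92
0.997 × C = 169902.22
C = 169902.22 / 0.997 = 170413.46
Insurance premium = 0.3% × 170413.46 = 511.24
Import duty = 170413.46 × 6% = 10224.81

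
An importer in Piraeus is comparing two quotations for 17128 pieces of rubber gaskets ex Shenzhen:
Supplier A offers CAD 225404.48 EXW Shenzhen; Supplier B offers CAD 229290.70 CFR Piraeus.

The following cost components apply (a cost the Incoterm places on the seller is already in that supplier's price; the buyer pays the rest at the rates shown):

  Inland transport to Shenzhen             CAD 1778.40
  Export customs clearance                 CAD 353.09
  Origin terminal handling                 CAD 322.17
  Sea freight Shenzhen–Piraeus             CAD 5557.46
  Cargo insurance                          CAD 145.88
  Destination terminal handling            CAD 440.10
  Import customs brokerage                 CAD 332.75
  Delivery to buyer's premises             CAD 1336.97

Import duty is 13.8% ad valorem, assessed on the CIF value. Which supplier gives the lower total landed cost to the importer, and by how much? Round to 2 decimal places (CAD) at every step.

Supplier B is cheaper by CAD 4694.13

Supplier A (EXW):
CIF value = EXW price + inland to port + export clearance + origin terminal + freight + insurance = 225404.48 + 1778.40 + 353.09 + 322.17 + 5557.46 + 145.88 = 233561.48
Import duty = 233561.48 × 13.8% = 32231.48
Buyer bears (A): 1778.40 + 353.09 + 322.17 + 5557.46 + 145.88 + 440.10 + 332.75 + 1336.97 = 10266.82
Landed cost (A) = invoice 225404.48 + 10266.82 + duty 32231.48 = 267902.78
Supplier B (CFR):
CIF value = CFR price + insurance = 229290.70 + 145.88 = 229436.58
Import duty = 229436.58 × 13.8% = 31662.25
Buyer bears (B): 145.88 + 440.10 + 332.75 + 1336.97 = 2255.70
Landed cost (B) = invoice 229290.70 + 2255.70 + duty 31662.25 = 263208.65
Difference = |267902.78 − 263208.65| = 4694.13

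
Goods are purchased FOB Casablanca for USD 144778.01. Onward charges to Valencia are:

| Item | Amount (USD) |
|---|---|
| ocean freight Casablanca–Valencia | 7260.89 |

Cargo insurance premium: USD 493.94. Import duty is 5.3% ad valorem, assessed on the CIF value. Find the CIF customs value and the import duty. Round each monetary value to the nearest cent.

CIF = FOB price + freight + insurance
CIF = 144778.01 + 7260.89 + 493.94 = 152532.84
Import duty = 152532.84 × 5.3% = 8084.24

CIF value: USD 152532.84; import duty: USD 8084.24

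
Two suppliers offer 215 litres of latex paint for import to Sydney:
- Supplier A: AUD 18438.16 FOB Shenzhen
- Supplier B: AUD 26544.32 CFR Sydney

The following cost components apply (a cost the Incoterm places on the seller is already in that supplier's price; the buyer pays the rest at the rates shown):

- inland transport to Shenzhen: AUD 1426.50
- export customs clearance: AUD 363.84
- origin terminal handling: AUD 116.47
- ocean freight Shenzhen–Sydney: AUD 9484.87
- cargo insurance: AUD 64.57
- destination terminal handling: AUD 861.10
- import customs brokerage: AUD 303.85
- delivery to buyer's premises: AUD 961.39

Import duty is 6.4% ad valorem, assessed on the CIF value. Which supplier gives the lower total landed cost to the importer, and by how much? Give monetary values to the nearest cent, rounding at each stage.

Supplier B is cheaper by AUD 1466.95

Supplier A (FOB):
CIF value = FOB price + freight + insurance = 18438.16 + 9484.87 + 64.57 = 27987.60
Import duty = 27987.60 × 6.4% = 1791.21
Buyer bears (A): 9484.87 + 64.57 + 861.10 + 303.85 + 961.39 = 11675.78
Landed cost (A) = invoice 18438.16 + 11675.78 + duty 1791.21 = 31905.15
Supplier B (CFR):
CIF value = CFR price + insurance = 26544.32 + 64.57 = 26608.89
Import duty = 26608.89 × 6.4% = 1702.97
Buyer bears (B): 64.57 + 861.10 + 303.85 + 961.39 = 2190.91
Landed cost (B) = invoice 26544.32 + 2190.91 + duty 1702.97 = 30438.20
Difference = |31905.15 − 30438.20| = 1466.95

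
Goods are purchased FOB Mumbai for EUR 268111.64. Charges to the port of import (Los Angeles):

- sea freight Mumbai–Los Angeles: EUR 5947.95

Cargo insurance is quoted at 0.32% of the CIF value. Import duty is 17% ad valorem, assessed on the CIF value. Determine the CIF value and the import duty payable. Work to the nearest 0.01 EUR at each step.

CIF value: EUR 274939.40; import duty: EUR 46739.70

Let C be the CIF value. C = FOB price + freight + 0.32% × C
C − 0.32% × C = 268111.64 + 5947.95
0.9968 × C = 274059.59
C = 274059.59 / 0.9968 = 274939.40
Insurance premium = 0.32% × 274939.40 = 879.81
Import duty = 274939.40 × 17% = 46739.70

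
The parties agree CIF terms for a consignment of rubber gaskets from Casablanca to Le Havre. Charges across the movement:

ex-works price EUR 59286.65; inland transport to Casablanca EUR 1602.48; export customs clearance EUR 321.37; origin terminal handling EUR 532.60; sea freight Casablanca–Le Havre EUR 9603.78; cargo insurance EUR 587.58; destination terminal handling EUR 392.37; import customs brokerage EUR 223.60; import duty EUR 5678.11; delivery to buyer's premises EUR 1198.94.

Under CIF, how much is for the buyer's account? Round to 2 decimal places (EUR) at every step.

Buyer's account: EUR 7493.02

CIF: the seller pays costs through ocean freight and marine insurance to the destination port.
Seller's account: goods 59286.65 + inland to port 1602.48 + export clearance 321.37 + origin terminal 532.60 + freight 9603.78 + insurance 587.58 = 71934.46
Buyer's account: destination terminal 392.37 + brokerage 223.60 + duty 5678.11 + delivery 1198.94 = 7493.02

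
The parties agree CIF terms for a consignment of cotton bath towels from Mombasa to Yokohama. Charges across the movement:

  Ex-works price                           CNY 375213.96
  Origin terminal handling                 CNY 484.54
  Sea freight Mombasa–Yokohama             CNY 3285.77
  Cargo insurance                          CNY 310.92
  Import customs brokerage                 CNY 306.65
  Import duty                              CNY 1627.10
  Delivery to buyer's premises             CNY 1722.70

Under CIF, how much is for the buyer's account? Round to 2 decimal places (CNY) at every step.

CIF: the seller pays costs through ocean freight and marine insurance to the destination port.
Seller's account: goods 375213.96 + origin terminal 484.54 + freight 3285.77 + insurance 310.92 = 379295.19
Buyer's account: brokerage 306.65 + duty 1627.10 + delivery 1722.70 = 3656.45

Buyer's account: CNY 3656.45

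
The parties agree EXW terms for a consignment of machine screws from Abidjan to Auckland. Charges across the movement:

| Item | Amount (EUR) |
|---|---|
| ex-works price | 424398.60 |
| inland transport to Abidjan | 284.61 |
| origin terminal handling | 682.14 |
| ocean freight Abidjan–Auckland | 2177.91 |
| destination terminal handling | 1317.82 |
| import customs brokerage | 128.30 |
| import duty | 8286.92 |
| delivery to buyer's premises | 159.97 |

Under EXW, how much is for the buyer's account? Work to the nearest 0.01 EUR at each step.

Buyer's account: EUR 13037.67

EXW: the seller makes goods available at their premises; the buyer bears all onward costs.
Seller's account: goods 424398.60 = 424398.60
Buyer's account: inland to port 284.61 + origin terminal 682.14 + freight 2177.91 + destination terminal 1317.82 + brokerage 128.30 + duty 8286.92 + delivery 159.97 = 13037.67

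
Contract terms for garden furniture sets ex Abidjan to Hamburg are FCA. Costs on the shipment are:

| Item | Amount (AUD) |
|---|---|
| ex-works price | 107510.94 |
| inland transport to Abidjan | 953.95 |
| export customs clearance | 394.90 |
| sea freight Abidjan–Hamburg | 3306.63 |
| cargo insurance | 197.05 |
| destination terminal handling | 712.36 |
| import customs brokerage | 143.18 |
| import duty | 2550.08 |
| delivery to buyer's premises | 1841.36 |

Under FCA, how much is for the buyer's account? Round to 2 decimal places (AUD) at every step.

FCA: the seller delivers export-cleared goods to the carrier; the buyer bears costs from that point.
Seller's account: goods 107510.94 + inland to port 953.95 + export clearance 394.90 = 108859.79
Buyer's account: freight 3306.63 + insurance 197.05 + destination terminal 712.36 + brokerage 143.18 + duty 2550.08 + delivery 1841.36 = 8750.66

Buyer's account: AUD 8750.66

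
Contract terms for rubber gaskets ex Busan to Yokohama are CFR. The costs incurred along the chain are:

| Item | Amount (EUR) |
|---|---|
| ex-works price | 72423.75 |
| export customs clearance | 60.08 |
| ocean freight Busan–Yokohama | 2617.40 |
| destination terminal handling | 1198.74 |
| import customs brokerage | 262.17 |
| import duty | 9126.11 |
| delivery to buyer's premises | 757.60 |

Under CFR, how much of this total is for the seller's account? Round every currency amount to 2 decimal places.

CFR: the seller pays costs through ocean freight to the destination port, but not insurance.
Seller's account: goods 72423.75 + export clearance 60.08 + freight 2617.40 = 75101.23
Buyer's account: destination terminal 1198.74 + brokerage 262.17 + duty 9126.11 + delivery 757.60 = 11344.62

Seller's account: EUR 75101.23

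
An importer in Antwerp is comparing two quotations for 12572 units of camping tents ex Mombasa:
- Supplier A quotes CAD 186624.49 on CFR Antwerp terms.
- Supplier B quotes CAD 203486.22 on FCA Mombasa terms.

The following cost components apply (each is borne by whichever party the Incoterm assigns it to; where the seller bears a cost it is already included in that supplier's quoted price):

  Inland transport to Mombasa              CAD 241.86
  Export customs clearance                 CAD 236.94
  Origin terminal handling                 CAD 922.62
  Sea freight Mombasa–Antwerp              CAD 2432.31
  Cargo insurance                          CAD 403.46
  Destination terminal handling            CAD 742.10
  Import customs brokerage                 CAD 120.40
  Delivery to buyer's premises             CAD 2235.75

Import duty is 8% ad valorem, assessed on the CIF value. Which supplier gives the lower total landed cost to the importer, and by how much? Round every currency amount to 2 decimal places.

Supplier A (CFR):
CIF value = CFR price + insurance = 186624.49 + 403.46 = 187027.95
Import duty = 187027.95 × 8% = 14962.24
Buyer bears (A): 403.46 + 742.10 + 120.40 + 2235.75 = 3501.71
Landed cost (A) = invoice 186624.49 + 3501.71 + duty 14962.24 = 205088.44
Supplier B (FCA):
CIF value = FCA price + origin terminal + freight + insurance = 203486.22 + 922.62 + 2432.31 + 403.46 = 207244.61
Import duty = 207244.61 × 8% = 16579.57
Buyer bears (B): 922.62 + 2432.31 + 403.46 + 742.10 + 120.40 + 2235.75 = 6856.64
Landed cost (B) = invoice 203486.22 + 6856.64 + duty 16579.57 = 226922.43
Difference = |205088.44 − 226922.43| = 21833.99

Supplier A is cheaper by CAD 21833.99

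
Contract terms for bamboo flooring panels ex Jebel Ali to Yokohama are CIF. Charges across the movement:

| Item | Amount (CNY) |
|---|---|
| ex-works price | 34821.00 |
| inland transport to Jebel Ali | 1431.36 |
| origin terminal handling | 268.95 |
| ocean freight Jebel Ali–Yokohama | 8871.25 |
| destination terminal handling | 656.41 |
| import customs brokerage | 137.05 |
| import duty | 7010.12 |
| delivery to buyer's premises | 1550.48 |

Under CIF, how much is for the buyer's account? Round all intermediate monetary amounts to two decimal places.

CIF: the seller pays costs through ocean freight and marine insurance to the destination port.
Seller's account: goods 34821.00 + inland to port 1431.36 + origin terminal 268.95 + freight 8871.25 = 45392.56
Buyer's account: destination terminal 656.41 + brokerage 137.05 + duty 7010.12 + delivery 1550.48 = 9354.06

Buyer's account: CNY 9354.06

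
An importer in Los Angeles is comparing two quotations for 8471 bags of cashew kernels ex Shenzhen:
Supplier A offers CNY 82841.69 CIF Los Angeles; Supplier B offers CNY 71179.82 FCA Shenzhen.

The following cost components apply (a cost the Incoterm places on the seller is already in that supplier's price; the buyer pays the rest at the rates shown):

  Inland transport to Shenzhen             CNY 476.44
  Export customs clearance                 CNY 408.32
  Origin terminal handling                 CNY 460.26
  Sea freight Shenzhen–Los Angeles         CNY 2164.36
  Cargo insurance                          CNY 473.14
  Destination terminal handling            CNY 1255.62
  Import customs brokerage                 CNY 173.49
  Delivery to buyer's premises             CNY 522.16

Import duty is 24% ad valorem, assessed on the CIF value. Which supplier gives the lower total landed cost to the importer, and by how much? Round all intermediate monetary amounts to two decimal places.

Supplier A (CIF):
The CIF price already equals the CIF value: 82841.69
Import duty = 82841.69 × 24% = 19882.01
Buyer bears (A): 1255.62 + 173.49 + 522.16 = 1951.27
Landed cost (A) = invoice 82841.69 + 1951.27 + duty 19882.01 = 104674.97
Supplier B (FCA):
CIF value = FCA price + origin terminal + freight + insurance = 71179.82 + 460.26 + 2164.36 + 473.14 = 74277.58
Import duty = 74277.58 × 24% = 17826.62
Buyer bears (B): 460.26 + 2164.36 + 473.14 + 1255.62 + 173.49 + 522.16 = 5049.03
Landed cost (B) = invoice 71179.82 + 5049.03 + duty 17826.62 = 94055.47
Difference = |104674.97 − 94055.47| = 10619.50

Supplier B is cheaper by CNY 10619.50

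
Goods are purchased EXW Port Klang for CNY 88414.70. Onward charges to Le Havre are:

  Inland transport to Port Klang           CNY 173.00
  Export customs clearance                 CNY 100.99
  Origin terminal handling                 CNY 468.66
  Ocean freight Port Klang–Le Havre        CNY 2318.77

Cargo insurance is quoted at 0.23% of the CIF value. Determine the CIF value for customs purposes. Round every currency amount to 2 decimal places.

CIF value: CNY 91687.00

Let C be the CIF value. C = EXW price + pre-shipment costs + freight + 0.23% × C
C − 0.23% × C = 88414.70 + 173.00 + 100.99 + 468.66 + 2318.77
0.9977 × C = 91476.12
C = 91476.12 / 0.9977 = 91687.00
Insurance premium = 0.23% × 91687.00 = 210.88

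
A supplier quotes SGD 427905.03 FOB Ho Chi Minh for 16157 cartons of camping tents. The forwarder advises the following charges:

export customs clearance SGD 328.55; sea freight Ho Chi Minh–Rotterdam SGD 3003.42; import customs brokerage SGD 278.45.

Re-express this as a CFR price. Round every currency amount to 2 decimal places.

CFR price: SGD 430908.45

Not relevant to the conversion: export clearance — on the seller under both FOB and CFR; already in the FOB price and stays in the CFR price. brokerage — on the buyer under both terms; not part of either seller's price.
From FOB to CFR, the seller additionally bears: freight.
CFR price = 427905.03 + 3003.42 = 430908.45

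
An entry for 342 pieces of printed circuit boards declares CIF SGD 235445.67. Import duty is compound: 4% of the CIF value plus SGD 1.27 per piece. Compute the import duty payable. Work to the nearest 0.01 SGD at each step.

Ad valorem component: 235445.67 × 4% = 9417.83
Specific component: 342 × 1.27 = 434.34
Import duty = 9417.83 + 434.34 = 9852.17

Import duty: SGD 9852.17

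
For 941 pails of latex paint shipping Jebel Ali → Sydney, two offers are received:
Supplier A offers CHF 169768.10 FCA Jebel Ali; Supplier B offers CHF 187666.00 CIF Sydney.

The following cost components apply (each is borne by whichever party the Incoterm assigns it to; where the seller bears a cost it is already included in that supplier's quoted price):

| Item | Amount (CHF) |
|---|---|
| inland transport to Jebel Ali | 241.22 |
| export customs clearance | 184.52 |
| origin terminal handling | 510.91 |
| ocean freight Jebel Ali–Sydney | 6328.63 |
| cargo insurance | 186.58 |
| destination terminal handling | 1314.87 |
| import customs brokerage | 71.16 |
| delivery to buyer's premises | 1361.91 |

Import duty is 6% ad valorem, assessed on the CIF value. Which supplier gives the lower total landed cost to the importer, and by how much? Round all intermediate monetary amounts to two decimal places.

Supplier A (FCA):
CIF value = FCA price + origin terminal + freight + insurance = 169768.10 + 510.91 + 6328.63 + 186.58 = 176794.22
Import duty = 176794.22 × 6% = 10607.65
Buyer bears (A): 510.91 + 6328.63 + 186.58 + 1314.87 + 71.16 + 1361.91 = 9774.06
Landed cost (A) = invoice 169768.10 + 9774.06 + duty 10607.65 = 190149.81
Supplier B (CIF):
The CIF price already equals the CIF value: 187666.00
Import duty = 187666.00 × 6% = 11259.96
Buyer bears (B): 1314.87 + 71.16 + 1361.91 = 2747.94
Landed cost (B) = invoice 187666.00 + 2747.94 + duty 11259.96 = 201673.90
Difference = |190149.81 − 201673.90| = 11524.09

Supplier A is cheaper by CHF 11524.09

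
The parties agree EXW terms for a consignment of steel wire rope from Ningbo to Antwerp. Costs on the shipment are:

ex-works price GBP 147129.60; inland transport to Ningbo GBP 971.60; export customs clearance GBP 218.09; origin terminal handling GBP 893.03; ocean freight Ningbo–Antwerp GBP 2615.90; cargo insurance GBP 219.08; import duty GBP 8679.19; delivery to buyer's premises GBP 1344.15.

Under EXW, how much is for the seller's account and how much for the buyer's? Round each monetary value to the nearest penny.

Seller: GBP 147129.60; buyer: GBP 14941.04

EXW: the seller makes goods available at their premises; the buyer bears all onward costs.
Seller's account: goods 147129.60 = 147129.60
Buyer's account: inland to port 971.60 + export clearance 218.09 + origin terminal 893.03 + freight 2615.90 + insurance 219.08 + duty 8679.19 + delivery 1344.15 = 14941.04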